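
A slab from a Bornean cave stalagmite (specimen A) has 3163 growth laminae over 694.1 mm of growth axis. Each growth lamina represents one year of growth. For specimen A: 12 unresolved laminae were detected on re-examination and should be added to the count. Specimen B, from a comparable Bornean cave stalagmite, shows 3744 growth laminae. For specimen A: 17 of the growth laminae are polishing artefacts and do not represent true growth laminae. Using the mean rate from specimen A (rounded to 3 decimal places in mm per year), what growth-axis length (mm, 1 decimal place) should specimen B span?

823.7 mm

Specimen A: true growth lamina count = 3163 − 17 + 12 = 3158.
A: Extension rate ≈ 694.1 / 3158 = 0.220 mm/year.
Length of B = 0.220 × 3744 = 823.7 mm.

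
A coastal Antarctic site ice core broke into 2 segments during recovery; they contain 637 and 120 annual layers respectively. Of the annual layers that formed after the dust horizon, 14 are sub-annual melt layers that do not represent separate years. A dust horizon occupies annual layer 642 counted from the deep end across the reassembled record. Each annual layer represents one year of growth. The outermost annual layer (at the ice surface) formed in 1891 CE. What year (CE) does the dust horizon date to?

Total annual layers = 637 + 120 = 757.
The dust horizon sits at annual layer 642 from the deep end, so 757 − 642 = 115 annual layers formed after it.
Excluding 14 false annual layers: 115 − 14 = 101.
Counting back 101 years from 1891 CE places the dust horizon in 1891 − 101 = 1790 CE.

1790 CE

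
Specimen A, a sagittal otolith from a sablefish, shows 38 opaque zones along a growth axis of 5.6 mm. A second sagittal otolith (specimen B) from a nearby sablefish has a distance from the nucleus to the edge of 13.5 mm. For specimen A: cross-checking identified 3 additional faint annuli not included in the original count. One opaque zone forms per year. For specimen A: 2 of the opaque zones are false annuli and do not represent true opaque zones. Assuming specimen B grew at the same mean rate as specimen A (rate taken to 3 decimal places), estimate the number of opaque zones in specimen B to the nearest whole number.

Specimen A: adjusted count: 38 − 2 + 3 = 39 opaque zones.
A: Mean rate = 5.6 mm / 39 years ≈ 0.144 mm/yr.
For B, 13.5 / 0.144 = 93.75 years ≈ 94 opaque zones.

94 opaque zones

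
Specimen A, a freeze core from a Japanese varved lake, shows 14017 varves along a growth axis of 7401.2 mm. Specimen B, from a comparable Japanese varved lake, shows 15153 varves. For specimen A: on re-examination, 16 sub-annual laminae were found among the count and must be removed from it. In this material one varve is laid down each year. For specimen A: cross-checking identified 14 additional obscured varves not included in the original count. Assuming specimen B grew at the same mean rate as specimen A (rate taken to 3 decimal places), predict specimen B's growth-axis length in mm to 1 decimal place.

Specimen A: after corrections the count is 14017 − 16 + 14 = 14015 varves.
A: Mean rate = 7401.2 mm / 14015 years ≈ 0.528 mm/yr.
B's length ≈ 0.528 × 15153 = 8000.8 mm.

8000.8 mm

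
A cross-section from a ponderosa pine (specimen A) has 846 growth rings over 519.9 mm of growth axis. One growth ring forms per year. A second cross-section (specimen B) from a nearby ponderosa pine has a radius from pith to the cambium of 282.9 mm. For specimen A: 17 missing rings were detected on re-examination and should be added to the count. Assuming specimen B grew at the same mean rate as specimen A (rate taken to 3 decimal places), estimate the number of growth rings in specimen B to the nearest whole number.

470 growth rings

Specimen A: after corrections the count is 846 + 17 = 863 growth rings.
A: Mean rate = 519.9 mm / 863 years ≈ 0.602 mm/yr.
Specimen B: 282.9 mm / 0.602 mm per year = 469.93 years ≈ 470 growth rings.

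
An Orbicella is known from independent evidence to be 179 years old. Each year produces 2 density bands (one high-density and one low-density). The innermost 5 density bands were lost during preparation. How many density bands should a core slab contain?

353 density bands

Expected density bands: 179 × 2 = 358.
Less the 5 uncaptured density bands: 358 − 5 = 353.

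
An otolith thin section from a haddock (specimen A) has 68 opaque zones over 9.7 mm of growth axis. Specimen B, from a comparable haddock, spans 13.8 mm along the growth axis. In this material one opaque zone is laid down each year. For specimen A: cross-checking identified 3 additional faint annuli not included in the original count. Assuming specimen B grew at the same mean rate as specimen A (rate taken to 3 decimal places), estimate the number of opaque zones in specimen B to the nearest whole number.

101 opaque zones

Specimen A: after corrections the count is 68 + 3 = 71 opaque zones.
A: 9.7 mm over 71 years gives 9.7 / 71 ≈ 0.137 mm/year.
Specimen B: 13.8 mm / 0.137 mm per year = 100.73 years ≈ 101 opaque zones.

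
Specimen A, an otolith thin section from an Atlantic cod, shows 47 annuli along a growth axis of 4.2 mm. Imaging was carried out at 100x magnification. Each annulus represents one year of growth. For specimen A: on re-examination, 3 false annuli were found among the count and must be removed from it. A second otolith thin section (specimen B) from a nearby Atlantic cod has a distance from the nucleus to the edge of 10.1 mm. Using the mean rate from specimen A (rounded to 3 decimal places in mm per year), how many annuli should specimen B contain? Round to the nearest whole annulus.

106 annuli

Specimen A: adjusted count: 47 − 3 = 44 annuli.
A: Mean rate = 4.2 mm / 44 years ≈ 0.095 mm/year.
Specimen B: 10.1 mm / 0.095 mm per year = 106.32 years ≈ 106 annuli.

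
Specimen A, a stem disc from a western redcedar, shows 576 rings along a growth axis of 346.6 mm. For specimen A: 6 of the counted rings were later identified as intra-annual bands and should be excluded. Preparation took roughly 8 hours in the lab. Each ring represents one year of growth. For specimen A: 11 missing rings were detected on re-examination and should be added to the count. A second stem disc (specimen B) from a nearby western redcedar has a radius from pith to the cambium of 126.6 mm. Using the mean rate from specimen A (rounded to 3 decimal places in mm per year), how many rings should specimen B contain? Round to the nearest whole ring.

Specimen A: true ring count = 576 − 6 + 11 = 581.
A: Extension rate ≈ 346.6 / 581 = 0.597 mm per year.
Specimen B: 126.6 mm / 0.597 mm per year = 212.06 years ≈ 212 rings.

212 rings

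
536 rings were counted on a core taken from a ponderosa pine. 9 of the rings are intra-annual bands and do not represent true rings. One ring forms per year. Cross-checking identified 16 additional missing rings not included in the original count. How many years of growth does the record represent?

Correcting the raw count gives 536 − 9 + 16 = 543 true rings.
With a one-to-one ring periodicity this is 543 years.

543 years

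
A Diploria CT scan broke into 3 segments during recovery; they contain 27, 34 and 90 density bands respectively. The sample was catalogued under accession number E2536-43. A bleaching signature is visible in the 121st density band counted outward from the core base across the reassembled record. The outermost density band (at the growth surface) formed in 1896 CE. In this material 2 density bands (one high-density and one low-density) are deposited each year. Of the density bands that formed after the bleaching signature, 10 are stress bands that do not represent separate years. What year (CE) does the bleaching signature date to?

1886 CE

Total density bands = 27 + 34 + 90 = 151.
Between density band 121 and the growth surface there are 151 − 121 = 30 density bands.
Excluding 10 false density bands: 30 − 10 = 20.
With 2 density bands per year, 20 / 2 = 10 years.
The density band at the growth surface is 1896 CE, so the bleaching signature dates to 1896 − 10 = 1886 CE.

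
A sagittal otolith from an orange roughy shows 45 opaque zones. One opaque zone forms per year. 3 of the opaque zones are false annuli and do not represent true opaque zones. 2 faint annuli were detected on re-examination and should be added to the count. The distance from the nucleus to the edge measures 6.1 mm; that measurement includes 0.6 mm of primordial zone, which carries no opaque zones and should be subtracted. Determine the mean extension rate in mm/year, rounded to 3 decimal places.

0.125 mm/year

Correcting the raw count gives 45 − 3 + 2 = 44 true opaque zones.
Removing the 0.6 mm offcut leaves 6.1 − 0.6 = 5.5 mm.
5.5 mm over 44 years gives 5.5 / 44 ≈ 0.125 mm/year.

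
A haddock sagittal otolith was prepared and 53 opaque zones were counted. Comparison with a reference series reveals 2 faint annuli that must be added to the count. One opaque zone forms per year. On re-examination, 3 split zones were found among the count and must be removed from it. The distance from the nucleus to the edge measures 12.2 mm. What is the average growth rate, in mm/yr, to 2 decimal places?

After corrections the count is 53 − 3 + 2 = 52 opaque zones.
12.2 mm over 52 years gives 12.2 / 52 ≈ 0.23 mm/yr.

0.23 mm/yr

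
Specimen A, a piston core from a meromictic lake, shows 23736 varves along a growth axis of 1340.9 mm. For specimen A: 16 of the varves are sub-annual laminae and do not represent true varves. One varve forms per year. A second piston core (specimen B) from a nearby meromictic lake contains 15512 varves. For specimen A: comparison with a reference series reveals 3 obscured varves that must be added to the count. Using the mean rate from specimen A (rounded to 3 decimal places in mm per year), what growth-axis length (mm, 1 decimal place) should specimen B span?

884.2 mm

Specimen A: after corrections the count is 23736 − 16 + 3 = 23723 varves.
A: 1340.9 mm over 23723 years gives 1340.9 / 23723 ≈ 0.057 mm per year.
Length of B = 0.057 × 15512 = 884.2 mm.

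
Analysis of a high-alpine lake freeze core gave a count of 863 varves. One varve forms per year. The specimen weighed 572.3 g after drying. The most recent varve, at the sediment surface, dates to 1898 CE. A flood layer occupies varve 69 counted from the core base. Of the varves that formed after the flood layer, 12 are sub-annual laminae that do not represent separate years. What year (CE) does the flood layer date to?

The flood layer sits at varve 69 from the core base, so 863 − 69 = 794 varves formed after it.
Removing the 12 false varves leaves 794 − 12 = 782 true varves beyond the flood layer.
Counting back 782 years from 1898 CE places the flood layer in 1898 − 782 = 1116 CE.

1116 CE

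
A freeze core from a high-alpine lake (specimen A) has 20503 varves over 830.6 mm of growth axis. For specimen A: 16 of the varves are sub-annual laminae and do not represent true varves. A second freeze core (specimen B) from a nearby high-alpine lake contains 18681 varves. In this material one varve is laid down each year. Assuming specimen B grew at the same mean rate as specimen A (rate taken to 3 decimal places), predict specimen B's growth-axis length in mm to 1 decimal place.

765.9 mm

Specimen A: true varve count = 20503 − 16 = 20487.
A: 830.6 mm over 20487 years gives 830.6 / 20487 ≈ 0.041 mm/yr.
Length of B = 0.041 × 18681 = 765.9 mm.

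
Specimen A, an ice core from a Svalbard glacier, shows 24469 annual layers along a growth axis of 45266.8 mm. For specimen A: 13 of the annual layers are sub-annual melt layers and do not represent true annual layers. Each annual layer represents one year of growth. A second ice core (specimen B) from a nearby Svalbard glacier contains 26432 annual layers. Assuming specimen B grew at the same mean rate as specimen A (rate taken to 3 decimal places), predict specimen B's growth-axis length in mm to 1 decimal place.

48925.6 mm

Specimen A: correcting the raw count gives 24469 − 13 = 24456 true annual layers.
A: Extension rate ≈ 45266.8 / 24456 = 1.851 mm/year.
Length of B = 1.851 × 26432 = 48925.6 mm.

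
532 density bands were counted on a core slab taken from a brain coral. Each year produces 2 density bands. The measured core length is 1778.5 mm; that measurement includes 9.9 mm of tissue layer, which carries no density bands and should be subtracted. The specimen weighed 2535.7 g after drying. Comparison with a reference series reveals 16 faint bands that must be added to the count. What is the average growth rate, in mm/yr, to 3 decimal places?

6.455 mm/yr

After corrections the count is 532 + 16 = 548 density bands.
Dividing by 2 density bands per year: 548 / 2 = 274 years.
Net length = 1778.5 − 9.9 = 1768.6 mm.
Extension rate ≈ 1768.6 / 274 = 6.455 mm/yr.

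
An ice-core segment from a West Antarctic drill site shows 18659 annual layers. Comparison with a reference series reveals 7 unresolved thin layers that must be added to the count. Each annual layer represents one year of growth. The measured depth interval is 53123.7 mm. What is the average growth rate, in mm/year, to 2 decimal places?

Adjusted count: 18659 + 7 = 18666 annual layers.
53123.7 mm over 18666 years gives 53123.7 / 18666 ≈ 2.85 mm/year.

2.85 mm/year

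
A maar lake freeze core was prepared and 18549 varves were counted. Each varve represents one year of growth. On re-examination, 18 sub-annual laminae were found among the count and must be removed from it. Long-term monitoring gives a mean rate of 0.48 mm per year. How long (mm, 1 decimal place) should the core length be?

8894.9 mm

True varve count = 18549 − 18 = 18531.
18531 years at 0.48 mm/year gives 0.48 × 18531 = 8894.9 mm.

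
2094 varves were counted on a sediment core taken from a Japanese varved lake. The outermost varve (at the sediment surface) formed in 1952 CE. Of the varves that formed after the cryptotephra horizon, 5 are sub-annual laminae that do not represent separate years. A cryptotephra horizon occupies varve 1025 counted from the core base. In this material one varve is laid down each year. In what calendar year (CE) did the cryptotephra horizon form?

Between varve 1025 and the sediment surface there are 2094 − 1025 = 1069 varves.
Removing the 5 false varves leaves 1069 − 5 = 1064 true varves beyond the cryptotephra horizon.
The varve at the sediment surface is 1952 CE, so the cryptotephra horizon dates to 1952 − 1064 = 888 CE.

888 CE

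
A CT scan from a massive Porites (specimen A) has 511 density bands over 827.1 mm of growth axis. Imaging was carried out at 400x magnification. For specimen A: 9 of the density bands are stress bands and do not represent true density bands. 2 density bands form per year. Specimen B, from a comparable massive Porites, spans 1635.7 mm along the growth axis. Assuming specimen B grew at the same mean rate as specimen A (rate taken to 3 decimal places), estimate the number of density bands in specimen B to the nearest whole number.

Specimen A: true density band count = 511 − 9 = 502.
Specimen A: dividing by 2 density bands per year: 502 / 2 = 251 years.
A: Extension rate ≈ 827.1 / 251 = 3.295 mm/yr.
B spans 1635.7 / 3.295 = 496.42 years; at 2 density bands per year that is 496.42 × 2 ≈ 993 density bands.

993 density bands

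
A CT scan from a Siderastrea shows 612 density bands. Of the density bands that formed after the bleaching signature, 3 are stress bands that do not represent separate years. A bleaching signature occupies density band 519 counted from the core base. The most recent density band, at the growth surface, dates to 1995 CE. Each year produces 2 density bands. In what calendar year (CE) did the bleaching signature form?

1950 CE

The bleaching signature sits at density band 519 from the core base, so 612 − 519 = 93 density bands formed after it.
93 − 3 false = 90 true density bands after the bleaching signature.
90 density bands at 2 per year is 90 / 2 = 45 years.
Counting back 45 years from 1995 CE places the bleaching signature in 1995 − 45 = 1950 CE.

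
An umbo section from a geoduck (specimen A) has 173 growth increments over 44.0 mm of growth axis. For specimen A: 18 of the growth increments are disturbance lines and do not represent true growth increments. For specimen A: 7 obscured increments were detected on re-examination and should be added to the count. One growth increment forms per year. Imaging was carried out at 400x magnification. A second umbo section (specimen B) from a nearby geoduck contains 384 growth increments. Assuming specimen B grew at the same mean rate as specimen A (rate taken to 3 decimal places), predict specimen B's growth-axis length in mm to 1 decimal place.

Specimen A: adjusted count: 173 − 18 + 7 = 162 growth increments.
A: Mean rate = 44.0 mm / 162 years ≈ 0.272 mm/year.
Length of B = 0.272 × 384 = 104.4 mm.

104.4 mm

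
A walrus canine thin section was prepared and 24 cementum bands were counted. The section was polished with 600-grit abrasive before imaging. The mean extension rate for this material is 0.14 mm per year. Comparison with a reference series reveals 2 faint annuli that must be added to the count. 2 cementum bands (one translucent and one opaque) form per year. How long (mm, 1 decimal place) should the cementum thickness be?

After corrections the count is 24 + 2 = 26 cementum bands.
With 2 cementum bands per year, 26 / 2 = 13 years.
13 years at 0.14 mm/year gives 0.14 × 13 = 1.8 mm.

1.8 mm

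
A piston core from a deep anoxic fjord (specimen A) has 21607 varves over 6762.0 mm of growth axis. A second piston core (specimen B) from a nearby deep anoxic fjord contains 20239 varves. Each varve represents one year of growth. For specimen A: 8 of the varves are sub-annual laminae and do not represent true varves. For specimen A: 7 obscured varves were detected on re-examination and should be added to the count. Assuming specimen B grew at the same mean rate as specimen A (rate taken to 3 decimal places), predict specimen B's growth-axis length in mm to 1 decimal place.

Specimen A: correcting the raw count gives 21607 − 8 + 7 = 21606 true varves.
A: Extension rate ≈ 6762.0 / 21606 = 0.313 mm/yr.
For B, 0.313 mm/year × 20239 years = 6334.8 mm.

6334.8 mm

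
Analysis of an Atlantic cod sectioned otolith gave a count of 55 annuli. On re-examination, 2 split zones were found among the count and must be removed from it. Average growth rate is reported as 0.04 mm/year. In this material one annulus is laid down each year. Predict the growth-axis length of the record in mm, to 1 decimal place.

Correcting the raw count gives 55 − 2 = 53 true annuli.
53 years at 0.04 mm/year gives 0.04 × 53 = 2.1 mm.

2.1 mm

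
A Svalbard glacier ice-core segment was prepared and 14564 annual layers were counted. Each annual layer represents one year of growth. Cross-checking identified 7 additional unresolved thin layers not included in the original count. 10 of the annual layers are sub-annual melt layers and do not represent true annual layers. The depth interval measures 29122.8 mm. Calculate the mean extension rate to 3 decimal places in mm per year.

Correcting the raw count gives 14564 − 10 + 7 = 14561 true annual layers.
29122.8 mm over 14561 years gives 29122.8 / 14561 ≈ 2.000 mm per year.

2.000 mm per year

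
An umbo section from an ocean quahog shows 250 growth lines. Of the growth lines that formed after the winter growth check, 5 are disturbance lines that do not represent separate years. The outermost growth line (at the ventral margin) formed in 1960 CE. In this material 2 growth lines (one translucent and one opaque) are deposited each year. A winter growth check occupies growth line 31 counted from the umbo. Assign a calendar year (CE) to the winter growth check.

1853 CE

250 − 31 = 219 growth lines lie beyond the winter growth check toward the ventral margin.
219 − 5 false = 214 true growth lines after the winter growth check.
Dividing by 2 growth lines per year: 214 / 2 = 107 years.
Counting back 107 years from 1960 CE places the winter growth check in 1960 − 107 = 1853 CE.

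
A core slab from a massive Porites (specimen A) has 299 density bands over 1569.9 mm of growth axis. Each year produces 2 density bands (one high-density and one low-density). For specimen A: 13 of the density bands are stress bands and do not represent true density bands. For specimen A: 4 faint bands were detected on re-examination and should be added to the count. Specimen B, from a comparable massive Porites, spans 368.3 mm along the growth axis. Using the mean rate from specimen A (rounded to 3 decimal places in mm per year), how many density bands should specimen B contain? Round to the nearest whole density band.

68 density bands

Specimen A: true density band count = 299 − 13 + 4 = 290.
Specimen A: dividing by 2 density bands per year: 290 / 2 = 145 years.
A: Extension rate ≈ 1569.9 / 145 = 10.827 mm/year.
Specimen B: 368.3 mm / 10.827 mm per year = 34.02 years; at 2 density bands per year that is 34.02 × 2 ≈ 68 density bands.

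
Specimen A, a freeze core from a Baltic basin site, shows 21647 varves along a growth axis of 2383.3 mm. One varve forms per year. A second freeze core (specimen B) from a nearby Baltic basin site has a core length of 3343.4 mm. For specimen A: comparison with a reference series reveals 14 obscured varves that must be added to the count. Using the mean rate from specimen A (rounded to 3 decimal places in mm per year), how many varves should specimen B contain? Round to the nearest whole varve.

Specimen A: correcting the raw count gives 21647 + 14 = 21661 true varves.
A: Mean rate = 2383.3 mm / 21661 years ≈ 0.110 mm per year.
For B, 3343.4 / 0.110 = 30394.55 years ≈ 30395 varves.

30395 varves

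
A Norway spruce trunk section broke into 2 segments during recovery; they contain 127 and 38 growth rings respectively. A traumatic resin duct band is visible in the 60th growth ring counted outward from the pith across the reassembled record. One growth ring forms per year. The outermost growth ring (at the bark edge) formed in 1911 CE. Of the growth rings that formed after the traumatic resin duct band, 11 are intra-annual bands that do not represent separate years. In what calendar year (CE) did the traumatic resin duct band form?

1817 CE

Total growth rings = 127 + 38 = 165.
Between growth ring 60 and the bark edge there are 165 − 60 = 105 growth rings.
105 − 11 false = 94 true growth rings after the traumatic resin duct band.
Counting back 94 years from 1911 CE places the traumatic resin duct band in 1911 − 94 = 1817 CE.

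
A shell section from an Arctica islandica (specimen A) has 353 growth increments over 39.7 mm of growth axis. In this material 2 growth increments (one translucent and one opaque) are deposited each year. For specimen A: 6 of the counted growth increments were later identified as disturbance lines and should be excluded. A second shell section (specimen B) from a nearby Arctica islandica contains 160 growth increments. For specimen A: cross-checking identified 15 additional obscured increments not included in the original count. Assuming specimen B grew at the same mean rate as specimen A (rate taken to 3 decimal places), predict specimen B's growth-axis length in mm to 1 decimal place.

Specimen A: correcting the raw count gives 353 − 6 + 15 = 362 true growth increments.
Specimen A: with 2 growth increments per year, 362 / 2 = 181 years.
A: Extension rate ≈ 39.7 / 181 = 0.219 mm per year.
Specimen B: with 2 growth increments per year, 160 / 2 = 80 years. Length of B = 0.219 × 80 = 17.5 mm.

17.5 mm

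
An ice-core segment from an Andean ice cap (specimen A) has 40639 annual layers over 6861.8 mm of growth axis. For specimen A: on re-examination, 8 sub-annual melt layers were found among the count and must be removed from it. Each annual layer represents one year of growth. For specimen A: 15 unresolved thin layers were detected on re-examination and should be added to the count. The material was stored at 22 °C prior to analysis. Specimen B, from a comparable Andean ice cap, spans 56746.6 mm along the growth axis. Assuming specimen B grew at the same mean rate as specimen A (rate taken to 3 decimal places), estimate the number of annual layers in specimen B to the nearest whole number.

Specimen A: adjusted count: 40639 − 8 + 15 = 40646 annual layers.
A: Mean rate = 6861.8 mm / 40646 years ≈ 0.169 mm/year.
For B, 56746.6 / 0.169 = 335778.70 years ≈ 335779 annual layers.

335779 annual layers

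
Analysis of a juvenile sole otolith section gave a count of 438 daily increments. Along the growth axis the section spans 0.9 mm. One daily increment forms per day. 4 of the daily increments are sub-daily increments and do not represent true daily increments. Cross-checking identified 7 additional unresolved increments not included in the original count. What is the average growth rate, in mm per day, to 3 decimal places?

True daily increment count = 438 − 4 + 7 = 441.
Extension rate ≈ 0.9 / 441 = 0.002 mm per day.

0.002 mm per day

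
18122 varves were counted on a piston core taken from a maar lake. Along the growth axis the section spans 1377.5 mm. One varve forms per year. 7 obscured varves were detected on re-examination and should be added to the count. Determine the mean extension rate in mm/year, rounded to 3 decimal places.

Correcting the raw count gives 18122 + 7 = 18129 true varves.
Mean rate = 1377.5 mm / 18129 years ≈ 0.076 mm/year.

0.076 mm/year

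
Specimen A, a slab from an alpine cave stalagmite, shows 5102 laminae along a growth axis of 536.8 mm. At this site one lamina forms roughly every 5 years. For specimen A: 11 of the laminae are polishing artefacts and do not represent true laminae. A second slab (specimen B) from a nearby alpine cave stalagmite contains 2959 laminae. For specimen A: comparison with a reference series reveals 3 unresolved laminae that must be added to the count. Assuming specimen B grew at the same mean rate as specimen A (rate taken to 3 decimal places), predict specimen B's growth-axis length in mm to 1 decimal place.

310.7 mm

Specimen A: after corrections the count is 5102 − 11 + 3 = 5094 laminae.
Specimen A: multiplying by 5 years per lamina: 5094 × 5 = 25470 years.
A: Mean rate = 536.8 mm / 25470 years ≈ 0.021 mm per year.
Specimen B: multiplying by 5 years per lamina: 2959 × 5 = 14795 years. Length of B = 0.021 × 14795 = 310.7 mm.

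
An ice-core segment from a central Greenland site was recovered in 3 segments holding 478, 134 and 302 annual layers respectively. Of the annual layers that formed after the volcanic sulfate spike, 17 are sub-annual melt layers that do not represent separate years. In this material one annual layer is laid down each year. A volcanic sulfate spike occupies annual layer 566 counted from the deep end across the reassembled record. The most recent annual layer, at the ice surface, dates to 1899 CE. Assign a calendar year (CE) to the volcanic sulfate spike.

1568 CE

Total annual layers = 478 + 134 + 302 = 914.
914 − 566 = 348 annual layers lie beyond the volcanic sulfate spike toward the ice surface.
Excluding 17 false annual layers: 348 − 17 = 331.
The annual layer at the ice surface is 1899 CE, so the volcanic sulfate spike dates to 1899 − 331 = 1568 CE.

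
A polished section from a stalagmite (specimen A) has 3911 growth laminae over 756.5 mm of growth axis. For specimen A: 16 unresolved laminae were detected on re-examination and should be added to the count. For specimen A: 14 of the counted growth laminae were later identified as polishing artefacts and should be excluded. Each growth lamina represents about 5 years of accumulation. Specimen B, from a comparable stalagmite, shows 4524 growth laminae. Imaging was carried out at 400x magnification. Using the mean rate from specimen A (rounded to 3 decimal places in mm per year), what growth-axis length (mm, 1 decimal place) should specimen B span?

Specimen A: true growth lamina count = 3911 − 14 + 16 = 3913.
Specimen A: at 5 years per growth lamina, 3913 × 5 = 19565 years.
A: 756.5 mm over 19565 years gives 756.5 / 19565 ≈ 0.039 mm/yr.
Specimen B: 4524 growth laminae at 5 years each span 4524 × 5 = 22620 years. B's length ≈ 0.039 × 22620 = 882.2 mm.

882.2 mm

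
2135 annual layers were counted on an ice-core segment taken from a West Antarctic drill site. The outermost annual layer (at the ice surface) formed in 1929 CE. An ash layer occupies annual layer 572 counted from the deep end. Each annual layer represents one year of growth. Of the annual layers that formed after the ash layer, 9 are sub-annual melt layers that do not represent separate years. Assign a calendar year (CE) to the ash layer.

375 CE

Between annual layer 572 and the ice surface there are 2135 − 572 = 1563 annual layers.
Removing the 9 false annual layers leaves 1563 − 9 = 1554 true annual layers beyond the ash layer.
1929 − 1554 = 375 CE.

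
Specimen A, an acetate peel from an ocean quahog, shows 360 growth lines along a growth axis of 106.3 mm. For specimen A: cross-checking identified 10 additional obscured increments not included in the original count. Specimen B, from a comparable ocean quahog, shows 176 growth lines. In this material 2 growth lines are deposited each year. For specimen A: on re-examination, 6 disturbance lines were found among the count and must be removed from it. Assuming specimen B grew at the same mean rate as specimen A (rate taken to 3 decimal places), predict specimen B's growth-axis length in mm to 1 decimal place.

Specimen A: correcting the raw count gives 360 − 6 + 10 = 364 true growth lines.
Specimen A: dividing by 2 growth lines per year: 364 / 2 = 182 years.
A: Extension rate ≈ 106.3 / 182 = 0.584 mm per year.
Specimen B: with 2 growth lines per year, 176 / 2 = 88 years. For B, 0.584 mm/year × 88 years = 51.4 mm.

51.4 mm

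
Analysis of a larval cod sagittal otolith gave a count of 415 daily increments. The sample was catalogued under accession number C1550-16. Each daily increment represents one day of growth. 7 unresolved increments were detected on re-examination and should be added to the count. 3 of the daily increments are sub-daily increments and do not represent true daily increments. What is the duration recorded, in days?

Adjusted count: 415 − 3 + 7 = 419 daily increments.
At one daily increment per day, that is 419 days.

419 days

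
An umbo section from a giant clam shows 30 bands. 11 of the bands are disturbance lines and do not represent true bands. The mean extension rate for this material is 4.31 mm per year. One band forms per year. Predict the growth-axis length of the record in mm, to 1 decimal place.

81.9 mm

True band count = 30 − 11 = 19.
19 years at 4.31 mm/year gives 4.31 × 19 = 81.9 mm.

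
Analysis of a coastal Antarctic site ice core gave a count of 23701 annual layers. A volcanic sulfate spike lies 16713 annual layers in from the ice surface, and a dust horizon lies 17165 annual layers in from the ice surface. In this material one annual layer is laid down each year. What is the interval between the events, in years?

The two markers are separated by 17165 − 16713 = 452 annual layers.
At one annual layer per year, 452 years elapsed between them.

452 yr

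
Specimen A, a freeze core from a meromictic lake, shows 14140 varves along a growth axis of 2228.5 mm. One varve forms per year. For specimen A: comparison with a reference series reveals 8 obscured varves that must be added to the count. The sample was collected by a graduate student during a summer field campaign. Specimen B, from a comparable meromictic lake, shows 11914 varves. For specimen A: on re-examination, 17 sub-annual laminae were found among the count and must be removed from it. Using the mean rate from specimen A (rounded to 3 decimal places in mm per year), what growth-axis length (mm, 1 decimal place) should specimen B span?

Specimen A: after corrections the count is 14140 − 17 + 8 = 14131 varves.
A: Extension rate ≈ 2228.5 / 14131 = 0.158 mm per year.
For B, 0.158 mm/year × 11914 years = 1882.4 mm.

1882.4 mm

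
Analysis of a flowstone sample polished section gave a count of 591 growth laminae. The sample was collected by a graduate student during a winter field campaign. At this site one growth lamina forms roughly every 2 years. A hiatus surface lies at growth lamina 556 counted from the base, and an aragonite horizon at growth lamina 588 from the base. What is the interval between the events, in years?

Separation: 588 − 556 = 32 growth laminae.
Multiplying by 2 years per growth lamina: 32 × 2 = 64 years.

64 years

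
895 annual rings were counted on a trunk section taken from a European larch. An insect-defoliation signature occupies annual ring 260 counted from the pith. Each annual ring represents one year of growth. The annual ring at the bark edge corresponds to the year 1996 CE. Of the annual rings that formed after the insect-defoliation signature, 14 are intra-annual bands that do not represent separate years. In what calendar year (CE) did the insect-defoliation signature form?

Between annual ring 260 and the bark edge there are 895 − 260 = 635 annual rings.
635 − 14 false = 621 true annual rings after the insect-defoliation signature.
1996 − 621 = 1375 CE.

1375 CE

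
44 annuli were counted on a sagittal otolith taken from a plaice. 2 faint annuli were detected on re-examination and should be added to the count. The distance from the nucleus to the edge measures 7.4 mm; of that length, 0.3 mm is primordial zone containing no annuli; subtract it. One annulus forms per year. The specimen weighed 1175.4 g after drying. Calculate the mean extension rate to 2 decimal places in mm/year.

0.15 mm/year

Correcting the raw count gives 44 + 2 = 46 true annuli.
Removing the 0.3 mm offcut leaves 7.4 − 0.3 = 7.1 mm.
7.1 mm over 46 years gives 7.1 / 46 ≈ 0.15 mm/year.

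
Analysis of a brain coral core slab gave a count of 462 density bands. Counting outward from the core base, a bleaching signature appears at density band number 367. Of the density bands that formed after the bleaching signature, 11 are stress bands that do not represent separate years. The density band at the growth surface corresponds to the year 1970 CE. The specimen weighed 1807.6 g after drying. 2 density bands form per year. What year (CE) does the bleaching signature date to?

1928 CE

The bleaching signature sits at density band 367 from the core base, so 462 − 367 = 95 density bands formed after it.
Removing the 11 false density bands leaves 95 − 11 = 84 true density bands beyond the bleaching signature.
84 density bands at 2 per year is 84 / 2 = 42 years.
The density band at the growth surface is 1970 CE, so the bleaching signature dates to 1970 − 42 = 1928 CE.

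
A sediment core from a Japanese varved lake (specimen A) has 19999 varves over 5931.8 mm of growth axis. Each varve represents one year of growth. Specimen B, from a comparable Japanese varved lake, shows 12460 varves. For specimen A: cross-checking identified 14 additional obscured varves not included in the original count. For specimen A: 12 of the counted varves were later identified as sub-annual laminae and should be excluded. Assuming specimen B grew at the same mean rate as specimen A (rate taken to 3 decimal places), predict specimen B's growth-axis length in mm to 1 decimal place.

Specimen A: after corrections the count is 19999 − 12 + 14 = 20001 varves.
A: 5931.8 mm over 20001 years gives 5931.8 / 20001 ≈ 0.297 mm/year.
B's length ≈ 0.297 × 12460 = 3700.6 mm.

3700.6 mm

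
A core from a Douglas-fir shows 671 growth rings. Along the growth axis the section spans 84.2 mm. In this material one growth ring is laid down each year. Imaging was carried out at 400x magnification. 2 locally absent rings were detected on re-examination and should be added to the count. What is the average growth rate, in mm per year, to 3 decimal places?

After corrections the count is 671 + 2 = 673 growth rings.
84.2 mm over 673 years gives 84.2 / 673 ≈ 0.125 mm per year.

0.125 mm per year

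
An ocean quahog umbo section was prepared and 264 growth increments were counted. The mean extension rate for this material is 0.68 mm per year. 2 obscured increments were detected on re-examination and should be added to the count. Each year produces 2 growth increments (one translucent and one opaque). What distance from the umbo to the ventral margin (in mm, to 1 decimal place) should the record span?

Correcting the raw count gives 264 + 2 = 266 true growth increments.
266 growth increments at 2 per year is 266 / 2 = 133 years.
Predicted length = 0.68 mm/year × 133 years = 90.4 mm.

90.4 mm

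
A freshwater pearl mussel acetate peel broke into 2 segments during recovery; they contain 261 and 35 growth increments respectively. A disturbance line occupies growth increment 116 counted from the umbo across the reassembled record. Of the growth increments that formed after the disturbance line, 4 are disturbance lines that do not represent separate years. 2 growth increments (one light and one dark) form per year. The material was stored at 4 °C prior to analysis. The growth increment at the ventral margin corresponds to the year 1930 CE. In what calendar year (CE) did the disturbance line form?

Total growth increments = 261 + 35 = 296.
Between growth increment 116 and the ventral margin there are 296 − 116 = 180 growth increments.
180 − 4 false = 176 true growth increments after the disturbance line.
176 growth increments at 2 per year is 176 / 2 = 88 years.
The growth increment at the ventral margin is 1930 CE, so the disturbance line dates to 1930 − 88 = 1842 CE.

1842 CE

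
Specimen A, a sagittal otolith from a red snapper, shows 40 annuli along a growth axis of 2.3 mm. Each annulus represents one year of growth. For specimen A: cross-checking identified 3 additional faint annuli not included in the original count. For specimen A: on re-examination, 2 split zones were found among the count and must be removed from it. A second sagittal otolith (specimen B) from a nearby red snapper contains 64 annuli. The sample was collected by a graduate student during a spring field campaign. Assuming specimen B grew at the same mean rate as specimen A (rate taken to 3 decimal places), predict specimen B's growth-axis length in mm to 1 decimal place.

Specimen A: after corrections the count is 40 − 2 + 3 = 41 annuli.
A: 2.3 mm over 41 years gives 2.3 / 41 ≈ 0.056 mm/yr.
For B, 0.056 mm/year × 64 years = 3.6 mm.

3.6 mm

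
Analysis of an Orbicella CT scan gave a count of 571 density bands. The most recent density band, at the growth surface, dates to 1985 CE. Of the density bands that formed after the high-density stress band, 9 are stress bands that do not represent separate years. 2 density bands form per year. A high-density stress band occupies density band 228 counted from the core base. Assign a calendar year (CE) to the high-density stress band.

The high-density stress band sits at density band 228 from the core base, so 571 − 228 = 343 density bands formed after it.
Removing the 9 false density bands leaves 343 − 9 = 334 true density bands beyond the high-density stress band.
With 2 density bands per year, 334 / 2 = 167 years.
Counting back 167 years from 1985 CE places the high-density stress band in 1985 − 167 = 1818 CE.

1818 CE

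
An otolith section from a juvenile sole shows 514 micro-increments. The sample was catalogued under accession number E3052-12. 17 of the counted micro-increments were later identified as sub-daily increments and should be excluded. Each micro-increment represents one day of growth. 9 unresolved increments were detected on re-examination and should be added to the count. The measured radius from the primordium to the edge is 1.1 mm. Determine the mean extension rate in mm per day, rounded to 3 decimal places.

Adjusted count: 514 − 17 + 9 = 506 micro-increments.
1.1 mm over 506 days gives 1.1 / 506 ≈ 0.002 mm per day.

0.002 mm per day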